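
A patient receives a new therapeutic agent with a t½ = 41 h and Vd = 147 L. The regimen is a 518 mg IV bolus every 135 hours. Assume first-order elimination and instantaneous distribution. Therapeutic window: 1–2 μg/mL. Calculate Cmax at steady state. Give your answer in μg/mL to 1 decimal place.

Over one 135-h interval, 135/41 ≈ 3.2927 half-lives elapse, leaving f ≈ 0.1020 of each dose.
Accumulation ratio R = 1/(1 − f) ≈ 1/0.8980 ≈ 1.1136.
Single-dose peak C₀ = D/Vd = 518/147 ≈ 3.524 μg/mL.
Cmax,ss = C₀/(1 − f) ≈ 3.524/0.8980 ≈ 3.924 μg/mL.
Peak 3.9 μg/mL vs MTC 2 μg/mL: exceeds toxic threshold.

3.9 μg/mL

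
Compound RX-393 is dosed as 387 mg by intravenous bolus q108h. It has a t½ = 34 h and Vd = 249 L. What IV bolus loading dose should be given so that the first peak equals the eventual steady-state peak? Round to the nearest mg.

f = (1/2)^(108/34) ≈ 0.110608; accumulation ratio R = 1/(1−f) ≈ 1.12436.
Loading dose to hit Cmax,ss on first dose: D_load = D_maint·R ≈ 387 × 1.12436 ≈ 435.13 mg.

435 mg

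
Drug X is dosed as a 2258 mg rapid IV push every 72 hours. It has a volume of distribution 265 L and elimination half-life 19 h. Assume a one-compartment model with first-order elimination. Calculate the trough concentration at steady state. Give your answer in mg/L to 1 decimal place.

0.7 mg/L

τ/t½ = 72/19 ≈ 3.7895, so fraction remaining f = (1/2)^(72/19) ≈ 0.0723.
At steady state, accumulation factor R = 1/(1 − e^(−kτ)) ≈ 1.0779.
Each bolus raises the concentration by D/Vd = 2258/265 ≈ 8.521 mg/L.
Cmax,ss = C₀/(1 − f) ≈ 8.521/0.9277 ≈ 9.185 mg/L.
Steady-state trough Cmin,ss = Cmax,ss·f ≈ 9.185 × 0.0723 ≈ 0.664 mg/L.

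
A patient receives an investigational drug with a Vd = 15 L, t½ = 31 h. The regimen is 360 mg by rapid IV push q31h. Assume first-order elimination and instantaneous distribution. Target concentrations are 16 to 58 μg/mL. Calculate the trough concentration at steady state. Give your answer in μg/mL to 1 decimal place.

24.0 μg/mL

τ = 31 h = 1 half-life, so f = (1/2)^1 = 0.5.
At steady state, R = 1/(1 − 0.5) = 2/1.
Single-dose peak C₀ = D/Vd = 360/15 = 24 μg/mL.
Steady-state peak Cmax,ss = C₀·R = 24 × 2/1 ≈ 48.000 μg/mL.
Steady-state trough Cmin,ss = Cmax,ss·f ≈ 48.000 × 0.5 ≈ 24.000 μg/mL.
Trough 24.0 μg/mL vs MEC 16 μg/mL: adequate.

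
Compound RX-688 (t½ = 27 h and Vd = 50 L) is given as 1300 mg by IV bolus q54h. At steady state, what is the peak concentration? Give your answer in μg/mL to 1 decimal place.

34.7 μg/mL

The dosing interval is 2 half-lives, so f = 2^(−2) = 0.25.
Accumulation ratio R = 1/(1 − f) = 1/0.75 = 4/3.
Single-dose peak C₀ = D/Vd = 1300/50 = 26 μg/mL.
Steady-state peak Cmax,ss = C₀·R = 26 × 4/3 ≈ 34.667 μg/mL.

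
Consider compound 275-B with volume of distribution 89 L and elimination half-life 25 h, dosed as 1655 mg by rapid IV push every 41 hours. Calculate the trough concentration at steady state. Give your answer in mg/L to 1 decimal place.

τ/t½ = 41/25 ≈ 1.64, so fraction remaining f = (1/2)^(41/25) ≈ 0.3209.
Accumulation ratio R = 1/(1 − f) ≈ 1/0.6791 ≈ 1.4725.
Single-dose peak C₀ = D/Vd = 1655/89 ≈ 18.596 mg/L.
Steady-state peak Cmax,ss = C₀·R ≈ 18.596 × 1.4725 ≈ 27.383 mg/L.
One interval later, Cmin,ss = Cmax,ss·e^(−kτ) ≈ 27.383 × 0.3209 ≈ 8.787 mg/L.

8.8 mg/L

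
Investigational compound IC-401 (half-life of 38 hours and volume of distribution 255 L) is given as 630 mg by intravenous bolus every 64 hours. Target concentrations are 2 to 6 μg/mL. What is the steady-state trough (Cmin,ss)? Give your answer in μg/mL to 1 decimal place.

k = ln2/t½ = ln2/38 ≈ 0.018241 h⁻¹; fraction remaining f = e^(−kτ) = e^(−0.018241×64) ≈ 0.3112.
Accumulation ratio R = 1/(1 − f) ≈ 1/0.6888 ≈ 1.4518.
Each bolus raises the concentration by D/Vd = 630/255 ≈ 2.471 μg/mL.
Steady-state peak Cmax,ss = C₀·R ≈ 2.471 × 1.4518 ≈ 3.587 μg/mL.
One interval later, Cmin,ss = Cmax,ss·e^(−kτ) ≈ 3.587 × 0.3112 ≈ 1.116 μg/mL.
Trough 1.1 μg/mL vs MEC 2 μg/mL: subtherapeutic.

1.1 μg/mL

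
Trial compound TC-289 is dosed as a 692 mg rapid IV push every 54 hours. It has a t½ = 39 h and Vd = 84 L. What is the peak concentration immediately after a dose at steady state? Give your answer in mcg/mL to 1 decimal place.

13.4 mcg/mL

Over one 54-h interval, 54/39 ≈ 1.3846 half-lives elapse, leaving f ≈ 0.3830 of each dose.
At steady state, accumulation factor R = 1/(1 − e^(−kτ)) ≈ 1.6207.
Single-dose peak C₀ = D/Vd = 692/84 ≈ 8.238 mcg/mL.
Steady-state peak Cmax,ss = C₀·R ≈ 8.238 × 1.6207 ≈ 13.351 mcg/mL.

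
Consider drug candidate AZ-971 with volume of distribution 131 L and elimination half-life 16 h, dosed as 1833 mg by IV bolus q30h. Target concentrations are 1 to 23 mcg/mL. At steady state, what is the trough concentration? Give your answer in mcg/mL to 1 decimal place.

5.2 mcg/mL

k = ln2/t½ = ln2/16 ≈ 0.043322 h⁻¹; fraction remaining f = e^(−kτ) = e^(−0.043322×30) ≈ 0.2726.
At steady state, accumulation factor R = 1/(1 − e^(−kτ)) ≈ 1.3748.
Single-dose peak C₀ = D/Vd = 1833/131 ≈ 13.992 mcg/mL.
Cmax,ss = C₀/(1 − f) ≈ 13.992/0.7274 ≈ 19.236 mcg/mL.
One interval later, Cmin,ss = Cmax,ss·e^(−kτ) ≈ 19.236 × 0.2726 ≈ 5.244 mcg/mL.
Trough 5.2 mcg/mL vs MEC 1 mcg/mL: adequate.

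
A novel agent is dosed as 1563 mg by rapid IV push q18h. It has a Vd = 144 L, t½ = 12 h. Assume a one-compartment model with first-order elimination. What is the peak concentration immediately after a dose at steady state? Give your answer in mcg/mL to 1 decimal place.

16.8 mcg/mL

k = ln2/t½ = ln2/12 ≈ 0.057762 h⁻¹; fraction remaining f = e^(−kτ) = e^(−0.057762×18) ≈ 0.3536.
Accumulation ratio R = 1/(1 − f) ≈ 1/0.6464 ≈ 1.5470.
Each bolus raises the concentration by D/Vd = 1563/144 ≈ 10.854 mcg/mL.
Steady-state peak Cmax,ss = C₀·R ≈ 10.854 × 1.5470 ≈ 16.791 mcg/mL.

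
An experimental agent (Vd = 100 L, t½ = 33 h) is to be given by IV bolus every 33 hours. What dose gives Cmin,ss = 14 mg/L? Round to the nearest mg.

τ/t½ = 33/33 ≈ 1, so f = (1/2)^(33/33) ≈ 0.500000.
Cmin,ss = (D/Vd)·f/(1−f), so D = Cmin,ss·Vd·(1−f)/f.
D = 14 × 100 × (1−f)/f ≈ 14 × 100 × 1.00000 ≈ 1400.00 mg.

1400 mg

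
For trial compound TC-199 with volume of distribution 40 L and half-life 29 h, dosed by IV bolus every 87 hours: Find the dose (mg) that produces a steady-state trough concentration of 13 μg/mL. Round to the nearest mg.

3640 mg

τ/t½ = 87/29 ≈ 3, so f = (1/2)^(87/29) ≈ 0.125000.
Cmin,ss = (D/Vd)·f/(1−f), so D = Cmin,ss·Vd·(1−f)/f.
D = 13 × 40 × (1−f)/f ≈ 13 × 40 × 7.00000 ≈ 3640.00 mg.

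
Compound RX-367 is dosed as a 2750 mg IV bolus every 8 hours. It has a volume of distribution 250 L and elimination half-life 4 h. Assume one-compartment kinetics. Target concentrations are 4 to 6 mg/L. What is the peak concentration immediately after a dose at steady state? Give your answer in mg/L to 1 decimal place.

τ = 8 h = 2 half-lives, so f = (1/2)^2 = 0.25.
Accumulation ratio R = 1/(1 − f) = 1/0.75 = 4/3.
Single-dose peak C₀ = D/Vd = 2750/250 = 11 mg/L.
Steady-state peak Cmax,ss = C₀·R = 11 × 4/3 ≈ 14.667 mg/L.
Peak 14.7 mg/L vs MTC 6 mg/L: exceeds toxic threshold.

14.7 mg/L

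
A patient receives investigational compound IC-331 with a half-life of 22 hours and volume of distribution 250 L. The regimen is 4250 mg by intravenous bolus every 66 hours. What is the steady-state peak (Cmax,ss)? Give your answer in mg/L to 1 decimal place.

19.4 mg/L

τ = 66 h = 3 half-lives, so f = (1/2)^3 = 0.125.
At steady state, R = 1/(1 − 0.125) = 8/7.
Single-dose peak C₀ = D/Vd = 4250/250 = 17 mg/L.
Steady-state peak Cmax,ss = C₀·R = 17 × 8/7 ≈ 19.429 mg/L.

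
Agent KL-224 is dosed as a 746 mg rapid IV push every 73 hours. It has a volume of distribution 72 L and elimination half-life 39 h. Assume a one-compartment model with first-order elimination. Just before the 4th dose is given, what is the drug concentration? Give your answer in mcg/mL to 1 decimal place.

f = (1/2)^(τ/t½) = (1/2)^(73/39) ≈ 0.2732.
C₀ = D/Vd = 746/72 ≈ 10.361 mcg/mL.
Before the 4th dose, 3 doses have been given. Superposition: Cmin = C₀·(f + f² + … + f^3).
≈ 10.361 × (0.2732 + 0.0746 + 0.0204) ≈ 10.361 × 0.3682 ≈ 3.815 mcg/mL.

3.8 mcg/mL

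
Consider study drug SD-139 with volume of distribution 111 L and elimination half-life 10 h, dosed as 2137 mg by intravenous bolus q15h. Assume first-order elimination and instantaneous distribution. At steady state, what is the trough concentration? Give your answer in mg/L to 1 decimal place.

τ/t½ = 15/10 ≈ 1.5, so fraction remaining f = (1/2)^(15/10) ≈ 0.3536.
Accumulation ratio R = 1/(1 − f) ≈ 1/0.6464 ≈ 1.5470.
Each bolus raises the concentration by D/Vd = 2137/111 ≈ 19.252 mg/L.
Cmax,ss = C₀/(1 − f) ≈ 19.252/0.6464 ≈ 29.783 mg/L.
One interval later, Cmin,ss = Cmax,ss·e^(−kτ) ≈ 29.783 × 0.3536 ≈ 10.531 mg/L.

10.5 mg/L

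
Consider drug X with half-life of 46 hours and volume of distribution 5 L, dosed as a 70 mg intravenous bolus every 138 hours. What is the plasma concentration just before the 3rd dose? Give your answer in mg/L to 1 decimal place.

f = (1/2)^(τ/t½) = (1/2)^(138/46) ≈ 0.1250.
C₀ = D/Vd = 70/5 ≈ 14.000 mg/L.
Before the 3rd dose, 2 doses have been given. Superposition: Cmin = C₀·(f + f²).
≈ 14.000 × (0.1250 + 0.0156) ≈ 14.000 × 0.1406 ≈ 1.968 mg/L.

2.0 mg/L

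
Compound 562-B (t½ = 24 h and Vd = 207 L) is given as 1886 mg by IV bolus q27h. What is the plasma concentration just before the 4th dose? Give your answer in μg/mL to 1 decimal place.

7.0 μg/mL

f = (1/2)^(τ/t½) = (1/2)^(27/24) ≈ 0.4585.
C₀ = D/Vd = 1886/207 ≈ 9.111 μg/mL.
Before the 4th dose, 3 doses have been given. Superposition: Cmin = C₀·(f + f² + … + f^3).
≈ 9.111 × (0.4585 + 0.2102 + 0.0964) ≈ 9.111 × 0.7651 ≈ 6.971 μg/mL.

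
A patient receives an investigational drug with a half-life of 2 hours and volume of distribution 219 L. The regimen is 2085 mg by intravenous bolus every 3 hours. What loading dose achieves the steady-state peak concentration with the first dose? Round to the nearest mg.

f = (1/2)^(3/2) ≈ 0.353553; accumulation ratio R = 1/(1−f) ≈ 1.54692.
Loading dose to hit Cmax,ss on first dose: D_load = D_maint·R ≈ 2085 × 1.54692 ≈ 3225.33 mg.

3225 mg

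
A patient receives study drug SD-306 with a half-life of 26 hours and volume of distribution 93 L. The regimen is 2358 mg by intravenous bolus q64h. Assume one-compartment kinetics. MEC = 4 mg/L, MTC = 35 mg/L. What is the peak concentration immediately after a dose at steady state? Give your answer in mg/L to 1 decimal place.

31.0 mg/L

τ/t½ = 64/26 ≈ 2.4615, so fraction remaining f = (1/2)^(64/26) ≈ 0.1816.
Accumulation ratio R = 1/(1 − f) ≈ 1/0.8184 ≈ 1.2219.
Single-dose peak C₀ = D/Vd = 2358/93 ≈ 25.355 mg/L.
Steady-state peak Cmax,ss = C₀·R ≈ 25.355 × 1.2219 ≈ 30.981 mg/L.
Peak 31.0 mg/L vs MTC 35 mg/L: below toxic threshold.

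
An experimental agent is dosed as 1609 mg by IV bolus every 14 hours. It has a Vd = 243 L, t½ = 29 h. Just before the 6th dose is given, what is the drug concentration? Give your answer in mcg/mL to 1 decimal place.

13.5 mcg/mL

f = (1/2)^(τ/t½) = (1/2)^(14/29) ≈ 0.7156.
C₀ = D/Vd = 1609/243 ≈ 6.621 mcg/mL.
Before the 6th dose, 5 doses have been given. Superposition: Cmin = C₀·(f + f² + … + f^5).
≈ 6.621 × (0.7156 + 0.5121 + 0.3664 + 0.2622 + 0.1877) ≈ 6.621 × 2.0440 ≈ 13.533 mcg/mL.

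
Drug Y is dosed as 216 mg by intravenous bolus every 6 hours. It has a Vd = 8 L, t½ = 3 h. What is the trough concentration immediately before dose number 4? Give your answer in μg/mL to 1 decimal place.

8.9 μg/mL

f = (1/2)^(τ/t½) = (1/2)^(6/3) ≈ 0.2500.
C₀ = D/Vd = 216/8 ≈ 27.000 μg/mL.
Before the 4th dose, 3 doses have been given. Superposition: Cmin = C₀·(f + f² + … + f^3).
≈ 27.000 × (0.2500 + 0.0625 + 0.0156) ≈ 27.000 × 0.3281 ≈ 8.859 μg/mL.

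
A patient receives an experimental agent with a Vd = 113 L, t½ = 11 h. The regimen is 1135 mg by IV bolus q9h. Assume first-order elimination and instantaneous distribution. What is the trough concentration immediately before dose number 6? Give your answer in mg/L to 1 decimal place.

12.4 mg/L

f = (1/2)^(τ/t½) = (1/2)^(9/11) ≈ 0.5672.
C₀ = D/Vd = 1135/113 ≈ 10.044 mg/L.
Before the 6th dose, 5 doses have been given. Superposition: Cmin = C₀·(f + f² + … + f^5).
≈ 10.044 × (0.5672 + 0.3217 + 0.1825 + 0.1035 + 0.0587) ≈ 10.044 × 1.2336 ≈ 12.390 mg/L.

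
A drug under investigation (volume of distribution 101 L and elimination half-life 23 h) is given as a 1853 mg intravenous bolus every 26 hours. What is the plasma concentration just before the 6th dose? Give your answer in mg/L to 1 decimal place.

15.1 mg/L

f = (1/2)^(τ/t½) = (1/2)^(26/23) ≈ 0.4568.
C₀ = D/Vd = 1853/101 ≈ 18.347 mg/L.
Before the 6th dose, 5 doses have been given. Superposition: Cmin = C₀·(f + f² + … + f^5).
≈ 18.347 × (0.4568 + 0.2087 + 0.0953 + 0.0435 + 0.0199) ≈ 18.347 × 0.8242 ≈ 15.122 mg/L.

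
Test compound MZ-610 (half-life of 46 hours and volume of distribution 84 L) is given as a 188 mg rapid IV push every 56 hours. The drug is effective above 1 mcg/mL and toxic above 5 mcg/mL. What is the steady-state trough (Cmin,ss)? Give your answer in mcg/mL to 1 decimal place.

k = ln2/t½ = ln2/46 ≈ 0.015068 h⁻¹; fraction remaining f = e^(−kτ) = e^(−0.015068×56) ≈ 0.4301.
Single-dose peak C₀ = D/Vd = 188/84 ≈ 2.238 mcg/mL.
Steady-state trough Cmin,ss = C₀·f/(1−f) ≈ 2.238 × 0.4301/0.5699 ≈ 1.689 mcg/mL.
Trough 1.7 mcg/mL vs MEC 1 mcg/mL: adequate.

1.7 mcg/mL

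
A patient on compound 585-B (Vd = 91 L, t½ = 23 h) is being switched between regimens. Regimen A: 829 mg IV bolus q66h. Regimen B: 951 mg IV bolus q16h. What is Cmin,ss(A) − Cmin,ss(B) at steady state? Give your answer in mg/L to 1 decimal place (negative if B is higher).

Regimen A: f = (1/2)^(66/23) ≈ 0.1368; Cmin,ss = (829/91)·f/(1−f) ≈ 1.444 mg/L.
Regimen B: f = (1/2)^(16/23) ≈ 0.6174; Cmin,ss = (951/91)·f/(1−f) ≈ 16.864 mg/L.
Difference ≈ 1.444 − 16.864 ≈ -15.420 mg/L.

-15.4 mg/L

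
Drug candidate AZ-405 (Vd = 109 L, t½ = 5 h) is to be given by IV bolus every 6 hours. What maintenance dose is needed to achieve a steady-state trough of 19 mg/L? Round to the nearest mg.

2687 mg

τ/t½ = 6/5 ≈ 1.2, so f = (1/2)^(6/5) ≈ 0.435275.
Cmin,ss = (D/Vd)·f/(1−f), so D = Cmin,ss·Vd·(1−f)/f.
D = 19 × 109 × (1−f)/f ≈ 19 × 109 × 1.29740 ≈ 2686.92 mg.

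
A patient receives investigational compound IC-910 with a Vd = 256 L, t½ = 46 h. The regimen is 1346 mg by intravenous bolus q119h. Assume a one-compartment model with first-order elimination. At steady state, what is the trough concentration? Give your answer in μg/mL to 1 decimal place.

Over one 119-h interval, 119/46 ≈ 2.587 half-lives elapse, leaving f ≈ 0.1664 of each dose.
Accumulation ratio R = 1/(1 − f) ≈ 1/0.8336 ≈ 1.1996.
Single-dose peak C₀ = D/Vd = 1346/256 ≈ 5.258 μg/mL.
Steady-state peak Cmax,ss = C₀·R ≈ 5.258 × 1.1996 ≈ 6.307 μg/mL.
Steady-state trough Cmin,ss = Cmax,ss·f ≈ 6.307 × 0.1664 ≈ 1.049 μg/mL.

1.0 μg/mL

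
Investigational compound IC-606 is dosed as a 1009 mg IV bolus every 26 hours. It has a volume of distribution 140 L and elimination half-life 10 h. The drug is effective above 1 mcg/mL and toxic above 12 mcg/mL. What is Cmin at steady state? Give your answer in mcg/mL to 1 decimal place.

1.4 mcg/mL

k = ln2/t½ = ln2/10 ≈ 0.069315 h⁻¹; fraction remaining f = e^(−kτ) = e^(−0.069315×26) ≈ 0.1649.
Accumulation ratio R = 1/(1 − f) ≈ 1/0.8351 ≈ 1.1975.
Single-dose peak C₀ = D/Vd = 1009/140 ≈ 7.207 mcg/mL.
Cmax,ss = C₀/(1 − f) ≈ 7.207/0.8351 ≈ 8.630 mcg/mL.
One interval later, Cmin,ss = Cmax,ss·e^(−kτ) ≈ 8.630 × 0.1649 ≈ 1.423 mcg/mL.
Trough 1.4 mcg/mL vs MEC 1 mcg/mL: adequate.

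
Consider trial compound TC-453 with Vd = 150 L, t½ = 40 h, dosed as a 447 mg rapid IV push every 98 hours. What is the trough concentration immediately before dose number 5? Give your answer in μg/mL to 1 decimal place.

f = (1/2)^(τ/t½) = (1/2)^(98/40) ≈ 0.1830.
C₀ = D/Vd = 447/150 ≈ 2.980 μg/mL.
Before the 5th dose, 4 doses have been given. Superposition: Cmin = C₀·(f + f² + … + f^4).
≈ 2.980 × (0.1830 + 0.0335 + 0.0061 + 0.0011) ≈ 2.980 × 0.2237 ≈ 0.667 μg/mL.

0.7 μg/mL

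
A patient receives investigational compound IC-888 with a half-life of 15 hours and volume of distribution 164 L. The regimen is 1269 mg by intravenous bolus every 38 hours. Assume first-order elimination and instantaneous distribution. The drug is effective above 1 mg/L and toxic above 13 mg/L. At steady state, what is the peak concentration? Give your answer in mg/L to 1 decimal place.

9.4 mg/L

τ/t½ = 38/15 ≈ 2.5333, so fraction remaining f = (1/2)^(38/15) ≈ 0.1727.
Accumulation ratio R = 1/(1 − f) ≈ 1/0.8273 ≈ 1.2088.
Single-dose peak C₀ = D/Vd = 1269/164 ≈ 7.738 mg/L.
Steady-state peak Cmax,ss = C₀·R ≈ 7.738 × 1.2088 ≈ 9.354 mg/L.
Peak 9.4 mg/L vs MTC 13 mg/L: below toxic threshold.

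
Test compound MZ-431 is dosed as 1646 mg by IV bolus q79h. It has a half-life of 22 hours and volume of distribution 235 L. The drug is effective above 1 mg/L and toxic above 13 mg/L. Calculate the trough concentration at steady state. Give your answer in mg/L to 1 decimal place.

Over one 79-h interval, 79/22 ≈ 3.5909 half-lives elapse, leaving f ≈ 0.0830 of each dose.
Single-dose peak C₀ = D/Vd = 1646/235 ≈ 7.004 mg/L.
Steady-state trough Cmin,ss = C₀·f/(1−f) ≈ 7.004 × 0.0830/0.9170 ≈ 0.634 mg/L.
Trough 0.6 mg/L vs MEC 1 mg/L: subtherapeutic.

0.6 mg/L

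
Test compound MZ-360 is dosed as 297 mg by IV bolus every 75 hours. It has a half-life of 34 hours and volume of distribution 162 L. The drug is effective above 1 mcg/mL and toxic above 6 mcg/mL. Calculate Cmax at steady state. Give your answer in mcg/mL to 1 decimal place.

2.3 mcg/mL

τ/t½ = 75/34 ≈ 2.2059, so fraction remaining f = (1/2)^(75/34) ≈ 0.2168.
At steady state, accumulation factor R = 1/(1 − e^(−kτ)) ≈ 1.2768.
Each bolus raises the concentration by D/Vd = 297/162 ≈ 1.833 mcg/mL.
Steady-state peak Cmax,ss = C₀·R ≈ 1.833 × 1.2768 ≈ 2.340 mcg/mL.
Peak 2.3 mcg/mL vs MTC 6 mcg/mL: below toxic threshold.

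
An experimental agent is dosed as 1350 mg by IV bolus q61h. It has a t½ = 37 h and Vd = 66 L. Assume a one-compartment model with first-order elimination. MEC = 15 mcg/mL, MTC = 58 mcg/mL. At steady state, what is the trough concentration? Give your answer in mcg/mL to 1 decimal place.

9.6 mcg/mL

τ/t½ = 61/37 ≈ 1.6486, so fraction remaining f = (1/2)^(61/37) ≈ 0.3189.
Accumulation ratio R = 1/(1 − f) ≈ 1/0.6811 ≈ 1.4682.
Each bolus raises the concentration by D/Vd = 1350/66 ≈ 20.455 mcg/mL.
Steady-state peak Cmax,ss = C₀·R ≈ 20.455 × 1.4682 ≈ 30.032 mcg/mL.
One interval later, Cmin,ss = Cmax,ss·e^(−kτ) ≈ 30.032 × 0.3189 ≈ 9.577 mcg/mL.
Trough 9.6 mcg/mL vs MEC 15 mcg/mL: subtherapeutic.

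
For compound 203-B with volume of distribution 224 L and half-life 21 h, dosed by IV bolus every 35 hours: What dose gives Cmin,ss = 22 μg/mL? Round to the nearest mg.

τ/t½ = 35/21 ≈ 1.6667, so f = (1/2)^(35/21) ≈ 0.314980.
Cmin,ss = (D/Vd)·f/(1−f), so D = Cmin,ss·Vd·(1−f)/f.
D = 22 × 224 × (1−f)/f ≈ 22 × 224 × 2.17480 ≈ 10717.41 mg.

10717 mg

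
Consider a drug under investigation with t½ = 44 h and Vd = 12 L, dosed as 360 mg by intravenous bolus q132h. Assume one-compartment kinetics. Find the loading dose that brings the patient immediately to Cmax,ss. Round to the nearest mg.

f = (1/2)^(132/44) ≈ 0.125000; accumulation ratio R = 1/(1−f) ≈ 1.14286.
Loading dose to hit Cmax,ss on first dose: D_load = D_maint·R ≈ 360 × 1.14286 ≈ 411.43 mg.

411 mg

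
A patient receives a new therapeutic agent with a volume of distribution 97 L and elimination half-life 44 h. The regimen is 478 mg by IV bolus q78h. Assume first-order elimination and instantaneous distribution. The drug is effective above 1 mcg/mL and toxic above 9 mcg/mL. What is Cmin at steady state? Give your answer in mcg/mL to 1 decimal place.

Over one 78-h interval, 78/44 ≈ 1.7727 half-lives elapse, leaving f ≈ 0.2927 of each dose.
Each bolus raises the concentration by D/Vd = 478/97 ≈ 4.928 mcg/mL.
Steady-state trough Cmin,ss = C₀·f/(1−f) ≈ 4.928 × 0.2927/0.7073 ≈ 2.039 mcg/mL.
Trough 2.0 mcg/mL vs MEC 1 mcg/mL: adequate.

2.0 mcg/mL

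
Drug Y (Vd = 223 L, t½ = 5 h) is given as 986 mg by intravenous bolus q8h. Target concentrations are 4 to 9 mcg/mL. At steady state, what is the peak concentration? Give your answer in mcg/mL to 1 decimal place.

k = ln2/t½ = ln2/5 ≈ 0.138629 h⁻¹; fraction remaining f = e^(−kτ) = e^(−0.138629×8) ≈ 0.3299.
At steady state, accumulation factor R = 1/(1 − e^(−kτ)) ≈ 1.4923.
Single-dose peak C₀ = D/Vd = 986/223 ≈ 4.422 mcg/mL.
Cmax,ss = C₀/(1 − f) ≈ 4.422/0.6701 ≈ 6.599 mcg/mL.
Peak 6.6 mcg/mL vs MTC 9 mcg/mL: below toxic threshold.

6.6 mcg/mL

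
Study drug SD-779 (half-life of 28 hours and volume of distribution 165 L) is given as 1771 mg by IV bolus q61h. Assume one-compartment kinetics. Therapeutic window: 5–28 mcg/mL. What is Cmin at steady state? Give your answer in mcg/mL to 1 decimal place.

k = ln2/t½ = ln2/28 ≈ 0.024755 h⁻¹; fraction remaining f = e^(−kτ) = e^(−0.024755×61) ≈ 0.2209.
At steady state, accumulation factor R = 1/(1 − e^(−kτ)) ≈ 1.2835.
Each bolus raises the concentration by D/Vd = 1771/165 ≈ 10.733 mcg/mL.
Cmax,ss = C₀/(1 − f) ≈ 10.733/0.7791 ≈ 13.776 mcg/mL.
One interval later, Cmin,ss = Cmax,ss·e^(−kτ) ≈ 13.776 × 0.2209 ≈ 3.043 mcg/mL.
Trough 3.0 mcg/mL vs MEC 5 mcg/mL: subtherapeutic.

3.0 mcg/mL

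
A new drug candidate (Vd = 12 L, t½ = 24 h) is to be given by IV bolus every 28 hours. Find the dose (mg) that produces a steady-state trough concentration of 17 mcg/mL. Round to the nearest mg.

τ/t½ = 28/24 ≈ 1.1667, so f = (1/2)^(28/24) ≈ 0.445449.
Cmin,ss = (D/Vd)·f/(1−f), so D = Cmin,ss·Vd·(1−f)/f.
D = 17 × 12 × (1−f)/f ≈ 17 × 12 × 1.24493 ≈ 253.97 mg.

254 mg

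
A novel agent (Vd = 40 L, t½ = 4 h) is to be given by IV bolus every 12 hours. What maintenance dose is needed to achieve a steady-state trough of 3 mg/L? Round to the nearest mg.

840 mg

τ/t½ = 12/4 ≈ 3, so f = (1/2)^(12/4) ≈ 0.125000.
Cmin,ss = (D/Vd)·f/(1−f), so D = Cmin,ss·Vd·(1−f)/f.
D = 3 × 40 × (1−f)/f ≈ 3 × 40 × 7.00000 ≈ 840.00 mg.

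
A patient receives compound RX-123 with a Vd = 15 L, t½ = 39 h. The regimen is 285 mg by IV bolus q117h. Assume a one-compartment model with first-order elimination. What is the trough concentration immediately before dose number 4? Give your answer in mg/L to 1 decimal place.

f = (1/2)^(τ/t½) = (1/2)^(117/39) ≈ 0.1250.
C₀ = D/Vd = 285/15 ≈ 19.000 mg/L.
Before the 4th dose, 3 doses have been given. Superposition: Cmin = C₀·(f + f² + … + f^3).
≈ 19.000 × (0.1250 + 0.0156 + 0.0020) ≈ 19.000 × 0.1426 ≈ 2.709 mg/L.

2.7 mg/L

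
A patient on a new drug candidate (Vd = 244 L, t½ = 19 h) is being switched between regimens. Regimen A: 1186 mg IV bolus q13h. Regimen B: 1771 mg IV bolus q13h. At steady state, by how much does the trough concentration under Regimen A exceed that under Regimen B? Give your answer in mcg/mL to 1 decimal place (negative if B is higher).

-4.0 mcg/mL

Regimen A: f = (1/2)^(13/19) ≈ 0.6223; Cmin,ss = (1186/244)·f/(1−f) ≈ 8.008 mcg/mL.
Regimen B: f = (1/2)^(13/19) ≈ 0.6223; Cmin,ss = (1771/244)·f/(1−f) ≈ 11.959 mcg/mL.
Difference ≈ 8.008 − 11.959 ≈ -3.951 mcg/mL.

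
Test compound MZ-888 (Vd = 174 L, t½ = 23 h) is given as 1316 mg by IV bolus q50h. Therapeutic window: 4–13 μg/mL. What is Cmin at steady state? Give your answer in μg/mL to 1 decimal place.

2.2 μg/mL

k = ln2/t½ = ln2/23 ≈ 0.030137 h⁻¹; fraction remaining f = e^(−kτ) = e^(−0.030137×50) ≈ 0.2216.
Accumulation ratio R = 1/(1 − f) ≈ 1/0.7784 ≈ 1.2847.
Each bolus raises the concentration by D/Vd = 1316/174 ≈ 7.563 μg/mL.
Cmax,ss = C₀/(1 − f) ≈ 7.563/0.7784 ≈ 9.716 μg/mL.
One interval later, Cmin,ss = Cmax,ss·e^(−kτ) ≈ 9.716 × 0.2216 ≈ 2.153 μg/mL.
Trough 2.2 μg/mL vs MEC 4 μg/mL: subtherapeutic.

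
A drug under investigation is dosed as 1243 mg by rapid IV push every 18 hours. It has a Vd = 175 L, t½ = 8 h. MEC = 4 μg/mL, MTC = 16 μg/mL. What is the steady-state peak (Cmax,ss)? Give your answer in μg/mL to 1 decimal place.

τ/t½ = 18/8 ≈ 2.25, so fraction remaining f = (1/2)^(18/8) ≈ 0.2102.
At steady state, accumulation factor R = 1/(1 − e^(−kτ)) ≈ 1.2661.
Each bolus raises the concentration by D/Vd = 1243/175 ≈ 7.103 μg/mL.
Steady-state peak Cmax,ss = C₀·R ≈ 7.103 × 1.2661 ≈ 8.993 μg/mL.
Peak 9.0 μg/mL vs MTC 16 μg/mL: below toxic threshold.

9.0 μg/mL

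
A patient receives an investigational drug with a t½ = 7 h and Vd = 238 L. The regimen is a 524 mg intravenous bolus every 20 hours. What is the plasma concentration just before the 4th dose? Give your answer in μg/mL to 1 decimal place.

0.4 μg/mL

f = (1/2)^(τ/t½) = (1/2)^(20/7) ≈ 0.1380.
C₀ = D/Vd = 524/238 ≈ 2.202 μg/mL.
Before the 4th dose, 3 doses have been given. Superposition: Cmin = C₀·(f + f² + … + f^3).
≈ 2.202 × (0.1380 + 0.0190 + 0.0026) ≈ 2.202 × 0.1596 ≈ 0.351 μg/mL.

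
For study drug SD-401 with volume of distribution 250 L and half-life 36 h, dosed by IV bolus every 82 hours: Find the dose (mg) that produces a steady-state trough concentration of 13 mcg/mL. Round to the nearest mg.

τ/t½ = 82/36 ≈ 2.2778, so f = (1/2)^(82/36) ≈ 0.206215.
Cmin,ss = (D/Vd)·f/(1−f), so D = Cmin,ss·Vd·(1−f)/f.
D = 13 × 250 × (1−f)/f ≈ 13 × 250 × 3.84931 ≈ 12510.26 mg.

12510 mg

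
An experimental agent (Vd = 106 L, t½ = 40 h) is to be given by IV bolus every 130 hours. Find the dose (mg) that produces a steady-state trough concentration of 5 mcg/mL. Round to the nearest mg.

4512 mg

τ/t½ = 130/40 ≈ 3.25, so f = (1/2)^(130/40) ≈ 0.105112.
Cmin,ss = (D/Vd)·f/(1−f), so D = Cmin,ss·Vd·(1−f)/f.
D = 5 × 106 × (1−f)/f ≈ 5 × 106 × 8.51366 ≈ 4512.24 mg.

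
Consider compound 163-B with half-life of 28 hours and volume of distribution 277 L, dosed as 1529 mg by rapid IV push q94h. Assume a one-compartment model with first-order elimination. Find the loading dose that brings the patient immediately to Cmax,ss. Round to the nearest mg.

1694 mg

f = (1/2)^(94/28) ≈ 0.097589; accumulation ratio R = 1/(1−f) ≈ 1.10814.
Loading dose to hit Cmax,ss on first dose: D_load = D_maint·R ≈ 1529 × 1.10814 ≈ 1694.35 mg.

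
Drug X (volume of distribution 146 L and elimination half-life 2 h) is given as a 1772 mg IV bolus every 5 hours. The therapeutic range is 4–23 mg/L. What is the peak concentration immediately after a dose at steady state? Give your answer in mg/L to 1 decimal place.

Over one 5-h interval, 5/2 ≈ 2.5 half-lives elapse, leaving f ≈ 0.1768 of each dose.
Accumulation ratio R = 1/(1 − f) ≈ 1/0.8232 ≈ 1.2148.
Single-dose peak C₀ = D/Vd = 1772/146 ≈ 12.137 mg/L.
Cmax,ss = C₀/(1 − f) ≈ 12.137/0.8232 ≈ 14.744 mg/L.
Peak 14.7 mg/L vs MTC 23 mg/L: below toxic threshold.

14.7 mg/L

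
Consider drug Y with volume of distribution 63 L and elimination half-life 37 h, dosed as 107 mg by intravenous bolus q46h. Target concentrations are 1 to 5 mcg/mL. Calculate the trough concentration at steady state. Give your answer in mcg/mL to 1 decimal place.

1.2 mcg/mL

τ/t½ = 46/37 ≈ 1.2432, so fraction remaining f = (1/2)^(46/37) ≈ 0.4224.
At steady state, accumulation factor R = 1/(1 − e^(−kτ)) ≈ 1.7313.
Single-dose peak C₀ = D/Vd = 107/63 ≈ 1.698 mcg/mL.
Steady-state peak Cmax,ss = C₀·R ≈ 1.698 × 1.7313 ≈ 2.940 mcg/mL.
One interval later, Cmin,ss = Cmax,ss·e^(−kτ) ≈ 2.940 × 0.4224 ≈ 1.242 mcg/mL.
Trough 1.2 mcg/mL vs MEC 1 mcg/mL: adequate.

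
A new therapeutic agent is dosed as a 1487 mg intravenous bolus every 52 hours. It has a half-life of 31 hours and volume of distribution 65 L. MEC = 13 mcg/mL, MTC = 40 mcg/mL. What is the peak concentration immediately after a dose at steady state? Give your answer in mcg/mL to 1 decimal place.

Over one 52-h interval, 52/31 ≈ 1.6774 half-lives elapse, leaving f ≈ 0.3126 of each dose.
At steady state, accumulation factor R = 1/(1 − e^(−kτ)) ≈ 1.4548.
Single-dose peak C₀ = D/Vd = 1487/65 ≈ 22.877 mcg/mL.
Steady-state peak Cmax,ss = C₀·R ≈ 22.877 × 1.4548 ≈ 33.281 mcg/mL.
Peak 33.3 mcg/mL vs MTC 40 mcg/mL: below toxic threshold.

33.3 mcg/mL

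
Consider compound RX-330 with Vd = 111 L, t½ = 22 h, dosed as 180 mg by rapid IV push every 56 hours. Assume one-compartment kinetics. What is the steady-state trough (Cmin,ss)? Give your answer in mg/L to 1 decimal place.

τ/t½ = 56/22 ≈ 2.5455, so fraction remaining f = (1/2)^(56/22) ≈ 0.1713.
Each bolus raises the concentration by D/Vd = 180/111 ≈ 1.622 mg/L.
Steady-state trough Cmin,ss = C₀·f/(1−f) ≈ 1.622 × 0.1713/0.8287 ≈ 0.335 mg/L.

0.3 mg/L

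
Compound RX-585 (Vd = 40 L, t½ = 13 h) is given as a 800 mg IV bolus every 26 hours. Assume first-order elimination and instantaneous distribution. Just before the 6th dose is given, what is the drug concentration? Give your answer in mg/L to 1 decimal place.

6.7 mg/L

f = (1/2)^(τ/t½) = (1/2)^(26/13) ≈ 0.2500.
C₀ = D/Vd = 800/40 ≈ 20.000 mg/L.
Before the 6th dose, 5 doses have been given. Superposition: Cmin = C₀·(f + f² + … + f^5).
≈ 20.000 × (0.2500 + 0.0625 + 0.0156 + 0.0039 + 0.0010) ≈ 20.000 × 0.3330 ≈ 6.660 mg/L.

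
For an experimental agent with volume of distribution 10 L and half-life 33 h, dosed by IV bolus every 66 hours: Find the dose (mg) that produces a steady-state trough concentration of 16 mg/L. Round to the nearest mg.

480 mg

τ/t½ = 66/33 ≈ 2, so f = (1/2)^(66/33) ≈ 0.250000.
Cmin,ss = (D/Vd)·f/(1−f), so D = Cmin,ss·Vd·(1−f)/f.
D = 16 × 10 × (1−f)/f ≈ 16 × 10 × 3.00000 ≈ 480.00 mg.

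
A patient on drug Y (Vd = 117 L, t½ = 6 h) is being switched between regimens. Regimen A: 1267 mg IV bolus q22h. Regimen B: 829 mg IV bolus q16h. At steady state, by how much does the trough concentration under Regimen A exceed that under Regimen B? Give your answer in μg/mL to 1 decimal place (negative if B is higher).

-0.4 μg/mL

Regimen A: f = (1/2)^(22/6) ≈ 0.0787; Cmin,ss = (1267/117)·f/(1−f) ≈ 0.925 μg/mL.
Regimen B: f = (1/2)^(16/6) ≈ 0.1575; Cmin,ss = (829/117)·f/(1−f) ≈ 1.325 μg/mL.
Difference ≈ 0.925 − 1.325 ≈ -0.400 μg/mL.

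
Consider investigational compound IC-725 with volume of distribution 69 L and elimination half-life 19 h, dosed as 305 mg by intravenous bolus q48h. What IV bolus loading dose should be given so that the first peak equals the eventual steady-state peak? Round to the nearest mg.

369 mg

f = (1/2)^(48/19) ≈ 0.173581; accumulation ratio R = 1/(1−f) ≈ 1.21004.
Loading dose to hit Cmax,ss on first dose: D_load = D_maint·R ≈ 305 × 1.21004 ≈ 369.06 mg.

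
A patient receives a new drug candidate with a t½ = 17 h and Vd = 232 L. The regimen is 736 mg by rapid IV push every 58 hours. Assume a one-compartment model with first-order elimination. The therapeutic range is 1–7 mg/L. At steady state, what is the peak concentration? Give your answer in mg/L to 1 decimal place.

3.5 mg/L

Over one 58-h interval, 58/17 ≈ 3.4118 half-lives elapse, leaving f ≈ 0.0940 of each dose.
Accumulation ratio R = 1/(1 − f) ≈ 1/0.9060 ≈ 1.1038.
Single-dose peak C₀ = D/Vd = 736/232 ≈ 3.172 mg/L.
Cmax,ss = C₀/(1 − f) ≈ 3.172/0.9060 ≈ 3.501 mg/L.
Peak 3.5 mg/L vs MTC 7 mg/L: below toxic threshold.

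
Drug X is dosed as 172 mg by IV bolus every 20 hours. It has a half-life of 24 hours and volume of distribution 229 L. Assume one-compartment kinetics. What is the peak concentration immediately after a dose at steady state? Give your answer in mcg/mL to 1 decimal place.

k = ln2/t½ = ln2/24 ≈ 0.028881 h⁻¹; fraction remaining f = e^(−kτ) = e^(−0.028881×20) ≈ 0.5612.
At steady state, accumulation factor R = 1/(1 − e^(−kτ)) ≈ 2.2789.
Each bolus raises the concentration by D/Vd = 172/229 ≈ 0.751 mcg/mL.
Steady-state peak Cmax,ss = C₀·R ≈ 0.751 × 2.2789 ≈ 1.711 mcg/mL.

1.7 mcg/mL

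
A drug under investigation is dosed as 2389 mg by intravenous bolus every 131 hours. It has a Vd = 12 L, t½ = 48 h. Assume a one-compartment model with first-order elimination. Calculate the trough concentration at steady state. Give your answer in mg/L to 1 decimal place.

k = ln2/t½ = ln2/48 ≈ 0.014441 h⁻¹; fraction remaining f = e^(−kτ) = e^(−0.014441×131) ≈ 0.1508.
Accumulation ratio R = 1/(1 − f) ≈ 1/0.8492 ≈ 1.1776.
Each bolus raises the concentration by D/Vd = 2389/12 ≈ 199.083 mg/L.
Steady-state peak Cmax,ss = C₀·R ≈ 199.083 × 1.1776 ≈ 234.440 mg/L.
Steady-state trough Cmin,ss = Cmax,ss·f ≈ 234.440 × 0.1508 ≈ 35.354 mg/L.

35.4 mg/L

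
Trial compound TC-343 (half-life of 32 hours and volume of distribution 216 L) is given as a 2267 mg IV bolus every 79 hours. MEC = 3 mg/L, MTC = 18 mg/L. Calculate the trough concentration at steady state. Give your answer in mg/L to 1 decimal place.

τ/t½ = 79/32 ≈ 2.4688, so fraction remaining f = (1/2)^(79/32) ≈ 0.1806.
At steady state, accumulation factor R = 1/(1 − e^(−kτ)) ≈ 1.2204.
Single-dose peak C₀ = D/Vd = 2267/216 ≈ 10.495 mg/L.
Steady-state peak Cmax,ss = C₀·R ≈ 10.495 × 1.2204 ≈ 12.808 mg/L.
One interval later, Cmin,ss = Cmax,ss·e^(−kτ) ≈ 12.808 × 0.1806 ≈ 2.313 mg/L.
Trough 2.3 mg/L vs MEC 3 mg/L: subtherapeutic.

2.3 mg/L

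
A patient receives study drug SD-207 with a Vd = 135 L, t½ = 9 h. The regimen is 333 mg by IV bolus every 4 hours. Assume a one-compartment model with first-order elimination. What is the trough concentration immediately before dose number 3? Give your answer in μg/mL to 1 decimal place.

3.1 μg/mL

f = (1/2)^(τ/t½) = (1/2)^(4/9) ≈ 0.7349.
C₀ = D/Vd = 333/135 ≈ 2.467 μg/mL.
Before the 3rd dose, 2 doses have been given. Superposition: Cmin = C₀·(f + f²).
≈ 2.467 × (0.7349 + 0.5401) ≈ 2.467 × 1.2750 ≈ 3.145 μg/mL.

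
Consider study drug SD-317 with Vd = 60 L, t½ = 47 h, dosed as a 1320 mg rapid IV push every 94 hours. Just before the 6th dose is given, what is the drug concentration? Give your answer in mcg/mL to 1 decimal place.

7.3 mcg/mL

f = (1/2)^(τ/t½) = (1/2)^(94/47) ≈ 0.2500.
C₀ = D/Vd = 1320/60 ≈ 22.000 mcg/mL.
Before the 6th dose, 5 doses have been given. Superposition: Cmin = C₀·(f + f² + … + f^5).
≈ 22.000 × (0.2500 + 0.0625 + 0.0156 + 0.0039 + 0.0010) ≈ 22.000 × 0.3330 ≈ 7.326 mcg/mL.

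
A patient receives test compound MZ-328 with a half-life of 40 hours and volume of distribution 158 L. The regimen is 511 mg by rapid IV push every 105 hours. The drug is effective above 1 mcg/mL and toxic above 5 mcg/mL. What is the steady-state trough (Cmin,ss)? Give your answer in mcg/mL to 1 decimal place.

0.6 mcg/mL

Over one 105-h interval, 105/40 ≈ 2.625 half-lives elapse, leaving f ≈ 0.1621 of each dose.
At steady state, accumulation factor R = 1/(1 − e^(−kτ)) ≈ 1.1935.
Each bolus raises the concentration by D/Vd = 511/158 ≈ 3.234 mcg/mL.
Cmax,ss = C₀/(1 − f) ≈ 3.234/0.8379 ≈ 3.860 mcg/mL.
Steady-state trough Cmin,ss = Cmax,ss·f ≈ 3.860 × 0.1621 ≈ 0.626 mcg/mL.
Trough 0.6 mcg/mL vs MEC 1 mcg/mL: subtherapeutic.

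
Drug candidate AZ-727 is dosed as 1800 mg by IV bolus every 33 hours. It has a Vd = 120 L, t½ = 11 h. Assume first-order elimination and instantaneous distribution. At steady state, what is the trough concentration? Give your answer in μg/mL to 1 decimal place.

τ = 33 h = 3 half-lives, so f = (1/2)^3 = 0.125.
Accumulation ratio R = 1/(1 − f) = 1/0.875 = 8/7.
Single-dose peak C₀ = D/Vd = 1800/120 = 15 μg/mL.
Steady-state peak Cmax,ss = C₀·R = 15 × 8/7 ≈ 17.143 μg/mL.
Steady-state trough Cmin,ss = Cmax,ss·f ≈ 17.143 × 0.125 ≈ 2.143 μg/mL.

2.1 μg/mL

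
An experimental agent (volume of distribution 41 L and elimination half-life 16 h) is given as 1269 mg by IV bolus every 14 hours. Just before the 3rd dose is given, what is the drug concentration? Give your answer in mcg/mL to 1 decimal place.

26.1 mcg/mL

f = (1/2)^(τ/t½) = (1/2)^(14/16) ≈ 0.5453.
C₀ = D/Vd = 1269/41 ≈ 30.951 mcg/mL.
Before the 3rd dose, 2 doses have been given. Superposition: Cmin = C₀·(f + f²).
≈ 30.951 × (0.5453 + 0.2974) ≈ 30.951 × 0.8427 ≈ 26.082 mcg/mL.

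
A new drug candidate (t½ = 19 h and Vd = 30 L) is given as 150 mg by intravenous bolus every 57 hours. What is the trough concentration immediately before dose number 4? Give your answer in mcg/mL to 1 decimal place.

f = (1/2)^(τ/t½) = (1/2)^(57/19) ≈ 0.1250.
C₀ = D/Vd = 150/30 ≈ 5.000 mcg/mL.
Before the 4th dose, 3 doses have been given. Superposition: Cmin = C₀·(f + f² + … + f^3).
≈ 5.000 × (0.1250 + 0.0156 + 0.0020) ≈ 5.000 × 0.1426 ≈ 0.713 mcg/mL.

0.7 mcg/mL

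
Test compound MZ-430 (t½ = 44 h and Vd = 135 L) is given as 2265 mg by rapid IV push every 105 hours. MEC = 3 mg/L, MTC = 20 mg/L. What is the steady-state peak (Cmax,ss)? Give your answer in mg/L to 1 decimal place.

Over one 105-h interval, 105/44 ≈ 2.3864 half-lives elapse, leaving f ≈ 0.1913 of each dose.
At steady state, accumulation factor R = 1/(1 − e^(−kτ)) ≈ 1.2366.
Single-dose peak C₀ = D/Vd = 2265/135 ≈ 16.778 mg/L.
Steady-state peak Cmax,ss = C₀·R ≈ 16.778 × 1.2366 ≈ 20.748 mg/L.
Peak 20.7 mg/L vs MTC 20 mg/L: exceeds toxic threshold.

20.7 mg/L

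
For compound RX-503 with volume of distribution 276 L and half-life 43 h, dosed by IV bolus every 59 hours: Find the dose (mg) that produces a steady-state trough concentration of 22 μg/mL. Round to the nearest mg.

9645 mg

τ/t½ = 59/43 ≈ 1.3721, so f = (1/2)^(59/43) ≈ 0.386330.
Cmin,ss = (D/Vd)·f/(1−f), so D = Cmin,ss·Vd·(1−f)/f.
D = 22 × 276 × (1−f)/f ≈ 22 × 276 × 1.58846 ≈ 9645.13 mg.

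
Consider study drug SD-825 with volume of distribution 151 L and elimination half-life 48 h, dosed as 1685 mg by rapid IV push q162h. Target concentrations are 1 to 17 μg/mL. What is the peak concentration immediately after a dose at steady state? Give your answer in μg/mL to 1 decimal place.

k = ln2/t½ = ln2/48 ≈ 0.014441 h⁻¹; fraction remaining f = e^(−kτ) = e^(−0.014441×162) ≈ 0.0964.
Accumulation ratio R = 1/(1 − f) ≈ 1/0.9036 ≈ 1.1067.
Each bolus raises the concentration by D/Vd = 1685/151 ≈ 11.159 μg/mL.
Cmax,ss = C₀/(1 − f) ≈ 11.159/0.9036 ≈ 12.349 μg/mL.
Peak 12.3 μg/mL vs MTC 17 μg/mL: below toxic threshold.

12.3 μg/mL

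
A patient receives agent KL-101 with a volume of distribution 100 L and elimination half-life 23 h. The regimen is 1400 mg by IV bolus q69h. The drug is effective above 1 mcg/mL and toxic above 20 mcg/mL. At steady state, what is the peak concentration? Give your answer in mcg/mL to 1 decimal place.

τ = 69 h = 3 half-lives, so f = (1/2)^3 = 0.125.
Accumulation ratio R = 1/(1 − f) = 1/0.875 = 8/7.
Single-dose peak C₀ = D/Vd = 1400/100 = 14 mcg/mL.
Steady-state peak Cmax,ss = C₀·R = 14 × 8/7 ≈ 16.000 mcg/mL.
Peak 16.0 mcg/mL vs MTC 20 mcg/mL: below toxic threshold.

16.0 mcg/mL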